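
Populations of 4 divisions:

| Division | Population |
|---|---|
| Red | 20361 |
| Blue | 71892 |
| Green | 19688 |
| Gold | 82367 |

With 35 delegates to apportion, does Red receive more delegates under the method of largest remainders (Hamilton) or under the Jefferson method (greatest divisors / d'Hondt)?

Hamilton: Red 4, Blue 13, Green 3, Gold 15.
Jefferson: Red 3, Blue 13, Green 3, Gold 16.
Red gets 4 under Hamilton and 3 under Jefferson.

Hamilton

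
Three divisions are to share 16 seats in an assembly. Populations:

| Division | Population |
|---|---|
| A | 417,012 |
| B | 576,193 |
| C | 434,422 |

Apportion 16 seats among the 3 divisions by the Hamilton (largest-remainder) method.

Total 1427627; standard divisor 1427627/16 ≈ 89226.688.
Standard quotas: A 4.6736, B 6.4576, C 4.8687.
Lower quotas: A 4, B 6, C 4 (sum 14, leaving 2 seats).
Remainders in descending order: C 0.8687, A 0.6736, B 0.4576.
The surplus seats go to C, A.

A 5, B 6, C 5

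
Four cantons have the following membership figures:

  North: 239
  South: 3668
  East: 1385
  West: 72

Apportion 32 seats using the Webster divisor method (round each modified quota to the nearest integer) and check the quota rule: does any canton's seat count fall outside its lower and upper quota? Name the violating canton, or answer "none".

South

Standard quotas: North 1.426, South 21.882, East 8.262, West 0.430.
Webster allocation: North 1, South 23, East 8, West 0.
South has quota 21.882 (lower 21, upper 22) but receives 23 — outside the quota interval.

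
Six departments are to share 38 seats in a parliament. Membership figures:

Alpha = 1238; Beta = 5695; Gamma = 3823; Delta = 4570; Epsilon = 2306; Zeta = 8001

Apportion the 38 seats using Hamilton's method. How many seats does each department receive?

Alpha 2, Beta 8, Gamma 6, Delta 7, Epsilon 3, Zeta 12

The standard divisor is 25633/38 ≈ 674.553.
Standard quotas: Alpha 1.8353, Beta 8.4426, Gamma 5.6675, Delta 6.7749, Epsilon 3.4186, Zeta 11.8612.
Lower quotas: Alpha 1, Beta 8, Gamma 5, Delta 6, Epsilon 3, Zeta 11 (sum 34, leaving 4 seats).
Remainders in descending order: Zeta 0.8612, Alpha 0.8353, Delta 0.7749, Gamma 0.6675, Beta 0.4426, Epsilon 0.4186.
The surplus seats go to Zeta, Alpha, Delta, Gamma.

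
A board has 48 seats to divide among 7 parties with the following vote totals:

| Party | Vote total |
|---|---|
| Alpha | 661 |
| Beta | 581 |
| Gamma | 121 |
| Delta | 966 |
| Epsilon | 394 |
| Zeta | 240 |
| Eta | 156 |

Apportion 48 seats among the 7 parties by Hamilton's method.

Alpha=10; Beta=9; Gamma=2; Delta=15; Epsilon=6; Zeta=4; Eta=2

Total 3119; standard divisor 3119/48 ≈ 64.979.
Standard quotas: Alpha 10.172, Beta 8.941, Gamma 1.862, Delta 14.866, Epsilon 6.063, Zeta 3.693, Eta 2.401.
Lower quotas: Alpha 10, Beta 8, Gamma 1, Delta 14, Epsilon 6, Zeta 3, Eta 2 (sum 44, leaving 4 seats).
Remainders in descending order: Beta 0.941, Delta 0.866, Gamma 0.862, Zeta 0.693, Eta 0.401, Alpha 0.172, Epsilon 0.063.
Largest remainders: Beta, Delta, Gamma, Zeta receive the extra seats.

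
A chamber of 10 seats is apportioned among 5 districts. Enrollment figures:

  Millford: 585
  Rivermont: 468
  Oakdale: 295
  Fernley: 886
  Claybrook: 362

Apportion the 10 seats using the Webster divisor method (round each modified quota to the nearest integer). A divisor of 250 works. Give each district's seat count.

Millford 2, Rivermont 2, Oakdale 1, Fernley 4, Claybrook 1

With modified divisor 250: modified quotas Millford 2.340, Rivermont 1.872, Oakdale 1.180, Fernley 3.544, Claybrook 1.448.
Rounding to the nearest integer: Millford 2, Rivermont 2, Oakdale 1, Fernley 4, Claybrook 1 (total 10).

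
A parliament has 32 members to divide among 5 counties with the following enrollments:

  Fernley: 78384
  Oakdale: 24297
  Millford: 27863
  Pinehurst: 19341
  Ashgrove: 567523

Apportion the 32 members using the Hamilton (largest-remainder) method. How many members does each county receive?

Fernley: 4; Oakdale: 1; Millford: 1; Pinehurst: 1; Ashgrove: 25

Standard divisor: 717408 ÷ 32 = 22419.
Standard quotas: Fernley 3.4963, Oakdale 1.0838, Millford 1.2428, Pinehurst 0.8627, Ashgrove 25.3144.
Lower quotas: Fernley 3, Oakdale 1, Millford 1, Pinehurst 0, Ashgrove 25 (sum 30, leaving 2 seats).
Remainders in descending order: Pinehurst 0.8627, Fernley 0.4963, Ashgrove 0.3144, Millford 0.2428, Oakdale 0.0838.
The surplus seats go to Pinehurst, Fernley.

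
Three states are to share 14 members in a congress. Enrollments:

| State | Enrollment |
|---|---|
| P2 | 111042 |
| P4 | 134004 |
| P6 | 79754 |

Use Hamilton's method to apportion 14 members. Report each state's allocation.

P2 5, P4 6, P6 3

Standard divisor: 324800 ÷ 14 = 23200.
Standard quotas: P2 4.7863, P4 5.7760, P6 3.4377.
Lower quotas: P2 4, P4 5, P6 3 (sum 12, leaving 2 seats).
Remainders in descending order: P2 0.7863, P4 0.7760, P6 0.4377.
The surplus seats go to P2, P4.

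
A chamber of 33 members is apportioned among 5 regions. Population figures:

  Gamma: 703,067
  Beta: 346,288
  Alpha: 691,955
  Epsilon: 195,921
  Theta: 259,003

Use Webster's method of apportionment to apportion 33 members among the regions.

Standard divisor 2196234/33 ≈ 66552.545; standard quotas: Gamma 10.564, Beta 5.203, Alpha 10.397, Epsilon 2.944, Theta 3.892.
Rounding to the nearest integer gives Gamma 11, Beta 5, Alpha 10, Epsilon 3, Theta 4 — total 33, matching the house size, so no adjustment is needed.

Gamma 11, Beta 5, Alpha 10, Epsilon 3, Theta 4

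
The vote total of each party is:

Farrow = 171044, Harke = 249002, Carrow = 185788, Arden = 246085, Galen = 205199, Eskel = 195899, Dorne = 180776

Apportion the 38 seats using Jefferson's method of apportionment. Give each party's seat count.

Standard divisor 1433793/38 ≈ 37731.395; standard quotas: Farrow 4.533, Harke 6.599, Carrow 4.924, Arden 6.522, Galen 5.438, Eskel 5.192, Dorne 4.791.
Rounding down gives 4, 6, 4, 6, 5, 5, 4 = 34 seats, so the divisor must be adjusted.
With modified divisor 34700: modified quotas Farrow 4.929, Harke 7.176, Carrow 5.354, Arden 7.092, Galen 5.914, Eskel 5.646, Dorne 5.210.
Rounding down: Farrow 4, Harke 7, Carrow 5, Arden 7, Galen 5, Eskel 5, Dorne 5 (total 38).

Farrow=4, Harke=7, Carrow=5, Arden=7, Galen=5, Eskel=5, Dorne=5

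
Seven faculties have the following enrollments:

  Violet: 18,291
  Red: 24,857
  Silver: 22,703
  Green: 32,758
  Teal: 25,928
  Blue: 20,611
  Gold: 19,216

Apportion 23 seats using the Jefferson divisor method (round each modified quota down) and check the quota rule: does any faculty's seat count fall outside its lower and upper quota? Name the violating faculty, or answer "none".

none

Standard quotas: Violet 2.560, Red 3.478, Silver 3.177, Green 4.584, Teal 3.628, Blue 2.884, Gold 2.689.
Jefferson allocation: Violet 2, Red 3, Silver 3, Green 5, Teal 4, Blue 3, Gold 3.
Every allocation lies between the lower and upper quota.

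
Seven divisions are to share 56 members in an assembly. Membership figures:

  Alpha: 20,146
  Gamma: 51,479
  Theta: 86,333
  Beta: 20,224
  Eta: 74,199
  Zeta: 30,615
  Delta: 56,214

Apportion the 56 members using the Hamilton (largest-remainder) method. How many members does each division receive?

Alpha 3, Gamma 9, Theta 14, Beta 4, Eta 12, Zeta 5, Delta 9

The standard divisor is 339210/56 ≈ 6057.321.
Standard quotas: Alpha 3.3259, Gamma 8.4986, Theta 14.2527, Beta 3.3388, Eta 12.2495, Zeta 5.0542, Delta 9.2803.
Lower quotas: Alpha 3, Gamma 8, Theta 14, Beta 3, Eta 12, Zeta 5, Delta 9 (sum 54, leaving 2 seats).
Remainders in descending order: Gamma 0.4986, Beta 0.3388, Alpha 0.3259, Delta 0.2803, Theta 0.2527, Eta 0.2495, Zeta 0.0542.
The surplus seats go to Gamma, Beta.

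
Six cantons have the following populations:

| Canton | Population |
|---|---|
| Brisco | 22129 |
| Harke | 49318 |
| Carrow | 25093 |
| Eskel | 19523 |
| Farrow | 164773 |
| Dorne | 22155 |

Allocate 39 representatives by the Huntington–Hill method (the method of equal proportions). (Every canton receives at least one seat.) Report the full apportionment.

Brisco: 3; Harke: 6; Carrow: 3; Eskel: 3; Farrow: 21; Dorne: 3

With divisor 7818: modified quotas Brisco 2.831, Harke 6.308, Carrow 3.210, Eskel 2.497, Farrow 21.076, Dorne 2.834.
Geometric-mean thresholds: Brisco √(2·3)=2.449, Harke √(6·7)=6.481, Carrow √(3·4)=3.464, Eskel √(2·3)=2.449, Farrow √(21·22)=21.494, Dorne √(2·3)=2.449.
Each quota rounded against its threshold gives Brisco 3, Harke 6, Carrow 3, Eskel 3, Farrow 21, Dorne 3 (total 39).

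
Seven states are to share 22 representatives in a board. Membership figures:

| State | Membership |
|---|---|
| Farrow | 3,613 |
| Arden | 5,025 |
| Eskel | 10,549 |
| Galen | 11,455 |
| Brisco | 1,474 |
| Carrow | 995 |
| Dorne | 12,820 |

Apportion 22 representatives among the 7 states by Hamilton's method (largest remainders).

Farrow=2, Arden=2, Eskel=5, Galen=6, Brisco=1, Carrow=0, Dorne=6

The standard divisor is 45931/22 ≈ 2087.773.
Standard quotas: Farrow 1.7306, Arden 2.4069, Eskel 5.0528, Galen 5.4867, Brisco 0.7060, Carrow 0.4766, Dorne 6.1405.
Lower quotas: Farrow 1, Arden 2, Eskel 5, Galen 5, Brisco 0, Carrow 0, Dorne 6 (sum 19, leaving 3 seats).
Remainders in descending order: Farrow 0.7306, Brisco 0.7060, Galen 0.4867, Carrow 0.4766, Arden 0.4069, Dorne 0.1405, Eskel 0.0528.
Largest remainders: Farrow, Brisco, Galen receive the extra seats.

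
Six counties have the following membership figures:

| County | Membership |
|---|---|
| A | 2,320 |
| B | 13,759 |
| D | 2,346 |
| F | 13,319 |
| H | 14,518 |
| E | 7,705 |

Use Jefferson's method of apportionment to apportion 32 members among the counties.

Standard divisor 53967/32 ≈ 1686.469; standard quotas: A 1.376, B 8.158, D 1.391, F 7.898, H 8.609, E 4.569.
Rounding down gives 1, 8, 1, 7, 8, 4 = 29 seats, so the divisor must be adjusted.
With modified divisor 1532.44: modified quotas A 1.514, B 8.978, D 1.531, F 8.691, H 9.474, E 5.028.
Rounding down: A 1, B 8, D 1, F 8, H 9, E 5 (total 32).

A 1; B 8; D 1; F 8; H 9; E 5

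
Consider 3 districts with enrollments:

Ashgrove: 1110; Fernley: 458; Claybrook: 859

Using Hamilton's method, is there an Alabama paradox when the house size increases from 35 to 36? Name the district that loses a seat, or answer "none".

none

At 35 seats: Ashgrove 16, Fernley 7, Claybrook 12.
At 36 seats: Ashgrove 16, Fernley 7, Claybrook 13.
No district's allocation decreased.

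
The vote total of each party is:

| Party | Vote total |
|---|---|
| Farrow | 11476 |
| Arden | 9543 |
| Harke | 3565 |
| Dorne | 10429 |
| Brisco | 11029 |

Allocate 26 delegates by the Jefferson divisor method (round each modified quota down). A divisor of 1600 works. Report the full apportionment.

With modified divisor 1600: modified quotas Farrow 7.173, Arden 5.964, Harke 2.228, Dorne 6.518, Brisco 6.893.
Rounding down: Farrow 7, Arden 5, Harke 2, Dorne 6, Brisco 6 (total 26).

Farrow 7; Arden 5; Harke 2; Dorne 6; Brisco 6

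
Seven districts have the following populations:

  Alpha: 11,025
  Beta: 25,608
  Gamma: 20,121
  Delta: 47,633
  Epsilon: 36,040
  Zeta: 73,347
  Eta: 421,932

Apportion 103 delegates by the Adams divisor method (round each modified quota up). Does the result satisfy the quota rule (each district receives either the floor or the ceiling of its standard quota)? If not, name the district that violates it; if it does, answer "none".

Standard quotas: Alpha 1.786, Beta 4.149, Gamma 3.260, Delta 7.718, Epsilon 5.839, Zeta 11.884, Eta 68.363.
Adams allocation: Alpha 2, Beta 5, Gamma 4, Delta 8, Epsilon 6, Zeta 12, Eta 66.
Eta has quota 68.363 (lower 68, upper 69) but receives 66 — outside the quota interval.

Eta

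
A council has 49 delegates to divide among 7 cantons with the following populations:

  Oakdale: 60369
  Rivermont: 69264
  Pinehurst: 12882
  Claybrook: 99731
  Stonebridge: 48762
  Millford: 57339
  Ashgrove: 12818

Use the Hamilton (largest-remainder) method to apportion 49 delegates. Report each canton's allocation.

Oakdale=8, Rivermont=9, Pinehurst=2, Claybrook=13, Stonebridge=7, Millford=8, Ashgrove=2

Standard divisor: 361165 ÷ 49 ≈ 7370.714.
Standard quotas: Oakdale 8.1904, Rivermont 9.3972, Pinehurst 1.7477, Claybrook 13.5307, Stonebridge 6.6156, Millford 7.7793, Ashgrove 1.7390.
Lower quotas: Oakdale 8, Rivermont 9, Pinehurst 1, Claybrook 13, Stonebridge 6, Millford 7, Ashgrove 1 (sum 45, leaving 4 seats).
Remainders in descending order: Millford 0.7793, Pinehurst 0.7477, Ashgrove 0.7390, Stonebridge 0.6156, Claybrook 0.5307, Rivermont 0.3972, Oakdale 0.1904.
The surplus seats go to Millford, Pinehurst, Ashgrove, Stonebridge.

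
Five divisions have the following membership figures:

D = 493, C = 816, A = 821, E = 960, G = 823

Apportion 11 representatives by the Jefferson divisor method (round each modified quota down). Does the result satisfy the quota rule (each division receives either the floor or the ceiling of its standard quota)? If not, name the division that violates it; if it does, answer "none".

Standard quotas: D 1.386, C 2.294, A 2.308, E 2.699, G 2.314.
Jefferson allocation: D 1, C 2, A 2, E 3, G 3.
Every allocation lies between the lower and upper quota.

none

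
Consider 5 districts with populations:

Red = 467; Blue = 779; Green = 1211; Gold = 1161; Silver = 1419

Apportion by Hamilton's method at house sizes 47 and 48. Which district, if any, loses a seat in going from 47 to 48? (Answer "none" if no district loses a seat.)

At 47 seats: Red 5, Blue 7, Green 11, Gold 11, Silver 13.
At 48 seats: Red 4, Blue 7, Green 12, Gold 11, Silver 14.
Red drops from 5 to 4.

Red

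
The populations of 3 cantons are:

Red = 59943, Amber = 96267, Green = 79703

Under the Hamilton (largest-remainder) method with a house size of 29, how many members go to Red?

The standard divisor is 235913/29 ≈ 8134.931.
Standard quotas: Red 7.3686, Amber 11.8338, Green 9.7976.
Lower quotas: Red 7, Amber 11, Green 9 (sum 27, leaving 2 seats).
Remainders in descending order: Amber 0.8338, Green 0.7976, Red 0.3686.
Largest remainders: Amber, Green receive the extra seats.
Red receives 7.

7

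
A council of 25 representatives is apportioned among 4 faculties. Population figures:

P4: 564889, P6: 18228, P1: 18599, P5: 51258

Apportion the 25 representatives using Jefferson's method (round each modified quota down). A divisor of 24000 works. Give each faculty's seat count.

P4 23, P6 0, P1 0, P5 2

With modified divisor 24000: modified quotas P4 23.537, P6 0.759, P1 0.775, P5 2.136.
Rounding down: P4 23, P6 0, P1 0, P5 2 (total 25).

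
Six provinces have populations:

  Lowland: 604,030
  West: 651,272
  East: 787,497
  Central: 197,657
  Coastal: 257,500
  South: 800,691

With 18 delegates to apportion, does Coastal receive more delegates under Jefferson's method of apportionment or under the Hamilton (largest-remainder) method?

Jefferson: Lowland 3, West 4, East 4, Central 1, Coastal 1, South 5.
Hamilton: Lowland 3, West 4, East 4, Central 1, Coastal 2, South 4.
Coastal gets 1 under Jefferson and 2 under Hamilton.

Hamilton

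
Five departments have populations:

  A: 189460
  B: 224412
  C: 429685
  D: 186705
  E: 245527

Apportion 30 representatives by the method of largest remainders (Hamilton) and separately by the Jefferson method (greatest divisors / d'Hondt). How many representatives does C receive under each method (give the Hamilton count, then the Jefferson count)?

Hamilton: A 5, B 5, C 10, D 4, E 6.
Jefferson: A 4, B 5, C 11, D 4, E 6.
C gets 10 under Hamilton and 11 under Jefferson.

10 and 11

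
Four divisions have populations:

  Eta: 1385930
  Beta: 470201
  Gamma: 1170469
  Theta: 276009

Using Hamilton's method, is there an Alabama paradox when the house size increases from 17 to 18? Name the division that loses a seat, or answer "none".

Theta

At 17 seats: Eta 7, Beta 2, Gamma 6, Theta 2.
At 18 seats: Eta 8, Beta 3, Gamma 6, Theta 1.
Theta drops from 2 to 1.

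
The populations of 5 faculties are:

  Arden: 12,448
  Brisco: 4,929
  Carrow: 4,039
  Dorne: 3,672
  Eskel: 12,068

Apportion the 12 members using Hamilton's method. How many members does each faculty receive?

Standard divisor: 37156 ÷ 12 ≈ 3096.333.
Standard quotas: Arden 4.0202, Brisco 1.5919, Carrow 1.3044, Dorne 1.1859, Eskel 3.8975.
Lower quotas: Arden 4, Brisco 1, Carrow 1, Dorne 1, Eskel 3 (sum 10, leaving 2 seats).
Remainders in descending order: Eskel 0.8975, Brisco 0.5919, Carrow 0.3044, Dorne 0.1859, Arden 0.0202.
Largest remainders: Eskel, Brisco receive the extra seats.

Arden 4; Brisco 2; Carrow 1; Dorne 1; Eskel 4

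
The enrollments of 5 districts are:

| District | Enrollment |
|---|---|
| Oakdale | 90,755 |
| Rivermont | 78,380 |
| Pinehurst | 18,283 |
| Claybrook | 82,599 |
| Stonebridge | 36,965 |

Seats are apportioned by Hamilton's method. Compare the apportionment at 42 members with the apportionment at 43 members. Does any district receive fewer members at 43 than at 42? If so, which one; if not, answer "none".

At 42 seats: Oakdale 12, Rivermont 11, Pinehurst 3, Claybrook 11, Stonebridge 5.
At 43 seats: Oakdale 13, Rivermont 11, Pinehurst 2, Claybrook 12, Stonebridge 5.
Pinehurst drops from 3 to 2.

Pinehurst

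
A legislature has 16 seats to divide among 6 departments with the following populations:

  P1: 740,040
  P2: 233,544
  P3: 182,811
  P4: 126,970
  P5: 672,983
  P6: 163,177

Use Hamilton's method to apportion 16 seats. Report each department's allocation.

Total 2119525; standard divisor 2119525/16 ≈ 132470.312.
Standard quotas: P1 5.5865, P2 1.7630, P3 1.3800, P4 0.9585, P5 5.0803, P6 1.2318.
Lower quotas: P1 5, P2 1, P3 1, P4 0, P5 5, P6 1 (sum 13, leaving 3 seats).
Remainders in descending order: P4 0.9585, P2 0.7630, P1 0.5865, P3 0.3800, P6 0.2318, P5 0.0803.
The surplus seats go to P4, P2, P1.

P1 6, P2 2, P3 1, P4 1, P5 5, P6 1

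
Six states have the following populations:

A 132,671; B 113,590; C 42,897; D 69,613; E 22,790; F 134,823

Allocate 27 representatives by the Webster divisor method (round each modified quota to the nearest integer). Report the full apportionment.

Standard divisor 516384/27 ≈ 19125.333; standard quotas: A 6.937, B 5.939, C 2.243, D 3.640, E 1.192, F 7.049.
Rounding to the nearest integer gives A 7, B 6, C 2, D 4, E 1, F 7 — total 27, matching the house size, so no adjustment is needed.

A=7, B=6, C=2, D=4, E=1, F=7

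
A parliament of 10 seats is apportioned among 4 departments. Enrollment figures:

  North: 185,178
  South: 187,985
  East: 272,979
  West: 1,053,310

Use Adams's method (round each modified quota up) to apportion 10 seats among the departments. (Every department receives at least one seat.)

Standard divisor 1699452/10 ≈ 169945.2; standard quotas: North 1.090, South 1.106, East 1.606, West 6.198.
Rounding up gives 2, 2, 2, 7 = 13 seats, so the divisor must be adjusted.
With modified divisor 199300: modified quotas North 0.929, South 0.943, East 1.370, West 5.285.
Rounding up: North 1, South 1, East 2, West 6 (total 10).

North=1, South=1, East=2, West=6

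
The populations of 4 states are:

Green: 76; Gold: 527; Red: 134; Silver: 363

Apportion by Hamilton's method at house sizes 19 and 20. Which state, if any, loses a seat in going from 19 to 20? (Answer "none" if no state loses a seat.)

Red

At 19 seats: Green 1, Gold 9, Red 3, Silver 6.
At 20 seats: Green 1, Gold 10, Red 2, Silver 7.
Red drops from 3 to 2.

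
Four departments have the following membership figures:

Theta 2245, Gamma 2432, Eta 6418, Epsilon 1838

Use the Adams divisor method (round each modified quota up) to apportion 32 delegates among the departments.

Standard divisor 12933/32 ≈ 404.156; standard quotas: Theta 5.555, Gamma 6.017, Eta 15.880, Epsilon 4.548.
Rounding up gives 6, 7, 16, 5 = 34 seats, so the divisor must be adjusted.
With modified divisor 440: modified quotas Theta 5.102, Gamma 5.527, Eta 14.586, Epsilon 4.177.
Rounding up: Theta 6, Gamma 6, Eta 15, Epsilon 5 (total 32).

Theta=6, Gamma=6, Eta=15, Epsilon=5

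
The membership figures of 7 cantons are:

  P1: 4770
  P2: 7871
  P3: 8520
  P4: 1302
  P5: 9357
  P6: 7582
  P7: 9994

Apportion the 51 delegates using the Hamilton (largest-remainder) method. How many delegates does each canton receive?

P1=5, P2=8, P3=9, P4=1, P5=10, P6=8, P7=10

Total 49396; standard divisor 49396/51 ≈ 968.549.
Standard quotas: P1 4.9249, P2 8.1266, P3 8.7967, P4 1.3443, P5 9.6608, P6 7.8282, P7 10.3185.
Lower quotas: P1 4, P2 8, P3 8, P4 1, P5 9, P6 7, P7 10 (sum 47, leaving 4 seats).
Remainders in descending order: P1 0.9249, P6 0.8282, P3 0.7967, P5 0.6608, P4 0.3443, P7 0.3185, P2 0.1266.
The surplus seats go to P1, P6, P3, P5.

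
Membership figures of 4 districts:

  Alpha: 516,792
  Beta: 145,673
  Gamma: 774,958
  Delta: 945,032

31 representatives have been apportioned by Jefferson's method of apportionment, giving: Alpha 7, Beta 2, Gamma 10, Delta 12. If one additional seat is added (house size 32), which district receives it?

Priority for the next seat is population ÷ (current seats + 1).
Priorities: Alpha 64599.000, Beta 48557.667, Gamma 70450.727, Delta 72694.769.
Highest priority: Delta.

Delta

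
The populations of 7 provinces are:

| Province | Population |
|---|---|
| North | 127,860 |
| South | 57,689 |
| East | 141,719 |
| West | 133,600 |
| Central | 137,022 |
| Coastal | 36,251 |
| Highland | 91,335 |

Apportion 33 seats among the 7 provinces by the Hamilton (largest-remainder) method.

Total 725476; standard divisor 725476/33 ≈ 21984.121.
Standard quotas: North 5.8160, South 2.6241, East 6.4464, West 6.0771, Central 6.2328, Coastal 1.6490, Highland 4.1546.
Lower quotas: North 5, South 2, East 6, West 6, Central 6, Coastal 1, Highland 4 (sum 30, leaving 3 seats).
Remainders in descending order: North 0.8160, Coastal 0.6490, South 0.6241, East 0.4464, Central 0.2328, Highland 0.1546, West 0.0771.
The surplus seats go to North, Coastal, South.

North 6, South 3, East 6, West 6, Central 6, Coastal 2, Highland 4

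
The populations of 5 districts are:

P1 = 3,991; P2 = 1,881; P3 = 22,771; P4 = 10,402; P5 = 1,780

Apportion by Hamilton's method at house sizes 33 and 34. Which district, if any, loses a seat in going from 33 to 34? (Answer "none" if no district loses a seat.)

At 33 seats: P1 3, P2 2, P3 18, P4 8, P5 2.
At 34 seats: P1 3, P2 2, P3 19, P4 9, P5 1.
P5 drops from 2 to 1.

P5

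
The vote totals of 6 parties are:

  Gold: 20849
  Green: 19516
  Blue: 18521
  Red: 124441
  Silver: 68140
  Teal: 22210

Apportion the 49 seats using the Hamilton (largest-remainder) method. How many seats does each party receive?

Standard divisor: 273677 ÷ 49 ≈ 5585.245.
Standard quotas: Gold 3.7329, Green 3.4942, Blue 3.3161, Red 22.2803, Silver 12.2000, Teal 3.9765.
Lower quotas: Gold 3, Green 3, Blue 3, Red 22, Silver 12, Teal 3 (sum 46, leaving 3 seats).
Remainders in descending order: Teal 0.9765, Gold 0.7329, Green 0.4942, Blue 0.3161, Red 0.2803, Silver 0.2000.
The surplus seats go to Teal, Gold, Green.

Gold 4; Green 4; Blue 3; Red 22; Silver 12; Teal 4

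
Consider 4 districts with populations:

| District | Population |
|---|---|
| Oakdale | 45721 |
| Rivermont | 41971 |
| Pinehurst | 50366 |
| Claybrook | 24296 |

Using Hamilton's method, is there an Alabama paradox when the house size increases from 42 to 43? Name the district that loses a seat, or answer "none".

none

At 42 seats: Oakdale 12, Rivermont 11, Pinehurst 13, Claybrook 6.
At 43 seats: Oakdale 12, Rivermont 11, Pinehurst 13, Claybrook 7.
No district's allocation decreased.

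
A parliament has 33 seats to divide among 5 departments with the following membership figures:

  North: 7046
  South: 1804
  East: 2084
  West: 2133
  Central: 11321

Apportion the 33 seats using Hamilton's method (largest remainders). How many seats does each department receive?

North: 10, South: 2, East: 3, West: 3, Central: 15

Standard divisor: 24388 ÷ 33 ≈ 739.03.
Standard quotas: North 9.5341, South 2.4410, East 2.8199, West 2.8862, Central 15.3187.
Lower quotas: North 9, South 2, East 2, West 2, Central 15 (sum 30, leaving 3 seats).
Remainders in descending order: West 0.8862, East 0.8199, North 0.5341, South 0.4410, Central 0.3187.
Largest remainders: West, East, North receive the extra seats.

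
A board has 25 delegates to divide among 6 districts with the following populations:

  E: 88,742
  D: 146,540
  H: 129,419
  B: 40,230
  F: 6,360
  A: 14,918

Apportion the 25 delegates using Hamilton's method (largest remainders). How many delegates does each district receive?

Total 426209; standard divisor 426209/25 ≈ 17048.36.
Standard quotas: E 5.2053, D 8.5955, H 7.5913, B 2.3598, F 0.3731, A 0.8750.
Lower quotas: E 5, D 8, H 7, B 2, F 0, A 0 (sum 22, leaving 3 seats).
Remainders in descending order: A 0.8750, D 0.5955, H 0.5913, F 0.3731, B 0.3598, E 0.2053.
Largest remainders: A, D, H receive the extra seats.

E: 5, D: 9, H: 8, B: 2, F: 0, A: 1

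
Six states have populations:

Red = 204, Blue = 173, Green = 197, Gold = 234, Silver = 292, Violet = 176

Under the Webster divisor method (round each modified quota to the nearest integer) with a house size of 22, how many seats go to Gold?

Standard divisor 1276/22 ≈ 58; standard quotas: Red 3.517, Blue 2.983, Green 3.397, Gold 4.034, Silver 5.034, Violet 3.034.
Rounding to the nearest integer gives Red 4, Blue 3, Green 3, Gold 4, Silver 5, Violet 3 — total 22, matching the house size, so no adjustment is needed.
Gold receives 4.

4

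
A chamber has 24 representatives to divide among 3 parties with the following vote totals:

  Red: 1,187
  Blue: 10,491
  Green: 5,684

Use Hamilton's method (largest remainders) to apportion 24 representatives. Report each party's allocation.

Standard divisor: 17362 ÷ 24 ≈ 723.417.
Standard quotas: Red 1.6408, Blue 14.5020, Green 7.8572.
Lower quotas: Red 1, Blue 14, Green 7 (sum 22, leaving 2 seats).
Remainders in descending order: Green 0.8572, Red 0.6408, Blue 0.5020.
The surplus seats go to Green, Red.

Red=2; Blue=14; Green=8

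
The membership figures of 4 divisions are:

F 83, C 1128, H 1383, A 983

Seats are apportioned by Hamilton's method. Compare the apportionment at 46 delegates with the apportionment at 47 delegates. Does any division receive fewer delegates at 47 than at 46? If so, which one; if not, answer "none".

none

At 46 seats: F 1, C 14, H 18, A 13.
At 47 seats: F 1, C 15, H 18, A 13.
No division's allocation decreased.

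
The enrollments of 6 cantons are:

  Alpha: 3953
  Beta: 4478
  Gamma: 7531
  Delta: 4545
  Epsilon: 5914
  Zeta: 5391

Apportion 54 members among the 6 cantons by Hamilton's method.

Alpha=7; Beta=7; Gamma=13; Delta=8; Epsilon=10; Zeta=9

Total 31812; standard divisor 31812/54 ≈ 589.111.
Standard quotas: Alpha 6.7101, Beta 7.6013, Gamma 12.7837, Delta 7.7150, Epsilon 10.0389, Zeta 9.1511.
Lower quotas: Alpha 6, Beta 7, Gamma 12, Delta 7, Epsilon 10, Zeta 9 (sum 51, leaving 3 seats).
Remainders in descending order: Gamma 0.7837, Delta 0.7150, Alpha 0.7101, Beta 0.6013, Zeta 0.1511, Epsilon 0.0389.
The surplus seats go to Gamma, Delta, Alpha.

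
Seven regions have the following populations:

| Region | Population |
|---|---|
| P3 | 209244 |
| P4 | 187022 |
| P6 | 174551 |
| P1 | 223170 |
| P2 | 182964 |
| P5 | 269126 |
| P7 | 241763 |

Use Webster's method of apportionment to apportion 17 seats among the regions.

P3 2, P4 2, P6 2, P1 3, P2 2, P5 3, P7 3

Standard divisor 1487840/17 ≈ 87520; standard quotas: P3 2.391, P4 2.137, P6 1.994, P1 2.550, P2 2.091, P5 3.075, P7 2.762.
Rounding to the nearest integer gives P3 2, P4 2, P6 2, P1 3, P2 2, P5 3, P7 3 — total 17, matching the house size, so no adjustment is needed.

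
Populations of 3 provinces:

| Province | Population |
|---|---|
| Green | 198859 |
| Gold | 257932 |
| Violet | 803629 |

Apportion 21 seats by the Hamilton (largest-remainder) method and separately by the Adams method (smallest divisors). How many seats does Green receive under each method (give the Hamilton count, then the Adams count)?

3 and 4

Hamilton: Green 3, Gold 4, Violet 14.
Adams: Green 4, Gold 4, Violet 13.
Green gets 3 under Hamilton and 4 under Adams.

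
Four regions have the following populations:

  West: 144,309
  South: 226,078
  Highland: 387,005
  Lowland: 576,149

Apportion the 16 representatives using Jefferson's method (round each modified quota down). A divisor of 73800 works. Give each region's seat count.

West 1, South 3, Highland 5, Lowland 7

With modified divisor 73800: modified quotas West 1.955, South 3.063, Highland 5.244, Lowland 7.807.
Rounding down: West 1, South 3, Highland 5, Lowland 7 (total 16).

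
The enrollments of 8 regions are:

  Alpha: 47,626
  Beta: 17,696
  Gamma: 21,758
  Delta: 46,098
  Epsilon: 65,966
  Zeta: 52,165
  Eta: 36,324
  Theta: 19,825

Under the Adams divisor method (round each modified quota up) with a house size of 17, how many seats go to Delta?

Standard divisor 307458/17 ≈ 18085.765; standard quotas: Alpha 2.633, Beta 0.978, Gamma 1.203, Delta 2.549, Epsilon 3.647, Zeta 2.884, Eta 2.008, Theta 1.096.
Rounding up gives 3, 1, 2, 3, 4, 3, 3, 2 = 21 seats, so the divisor must be adjusted.
With modified divisor 22500: modified quotas Alpha 2.117, Beta 0.786, Gamma 0.967, Delta 2.049, Epsilon 2.932, Zeta 2.318, Eta 1.614, Theta 0.881.
Rounding up: Alpha 3, Beta 1, Gamma 1, Delta 3, Epsilon 3, Zeta 3, Eta 2, Theta 1 (total 17).
Delta receives 3.

3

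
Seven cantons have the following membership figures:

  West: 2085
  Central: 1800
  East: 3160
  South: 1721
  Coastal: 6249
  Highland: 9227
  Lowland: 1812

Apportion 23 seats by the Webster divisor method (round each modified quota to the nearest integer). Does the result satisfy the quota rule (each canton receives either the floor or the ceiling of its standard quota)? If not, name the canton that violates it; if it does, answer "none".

none

Standard quotas: West 1.841, Central 1.589, East 2.790, South 1.519, Coastal 5.517, Highland 8.145, Lowland 1.600.
Webster allocation: West 2, Central 2, East 3, South 1, Coastal 5, Highland 8, Lowland 2.
Every allocation lies between the lower and upper quota.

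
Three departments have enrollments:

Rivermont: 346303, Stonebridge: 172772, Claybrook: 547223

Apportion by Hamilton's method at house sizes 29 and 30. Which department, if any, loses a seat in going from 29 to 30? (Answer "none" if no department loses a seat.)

none

At 29 seats: Rivermont 9, Stonebridge 5, Claybrook 15.
At 30 seats: Rivermont 10, Stonebridge 5, Claybrook 15.
No department's allocation decreased.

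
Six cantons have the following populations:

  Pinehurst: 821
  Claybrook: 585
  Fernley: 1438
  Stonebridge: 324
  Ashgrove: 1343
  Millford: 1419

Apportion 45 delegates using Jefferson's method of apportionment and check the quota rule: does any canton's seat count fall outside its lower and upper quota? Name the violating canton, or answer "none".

Standard quotas: Pinehurst 6.230, Claybrook 4.439, Fernley 10.912, Stonebridge 2.459, Ashgrove 10.191, Millford 10.768.
Jefferson allocation: Pinehurst 6, Claybrook 4, Fernley 11, Stonebridge 2, Ashgrove 11, Millford 11.
Every allocation lies between the lower and upper quota.

none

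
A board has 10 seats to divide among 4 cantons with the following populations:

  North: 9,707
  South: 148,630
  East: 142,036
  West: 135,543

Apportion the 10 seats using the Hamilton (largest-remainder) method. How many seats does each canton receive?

North: 0, South: 4, East: 3, West: 3

Standard divisor: 435916 ÷ 10 ≈ 43591.6.
Standard quotas: North 0.2227, South 3.4096, East 3.2583, West 3.1094.
Lower quotas: North 0, South 3, East 3, West 3 (sum 9, leaving 1 seat).
Remainders in descending order: South 0.4096, East 0.2583, North 0.2227, West 0.1094.
The surplus seat goes to South.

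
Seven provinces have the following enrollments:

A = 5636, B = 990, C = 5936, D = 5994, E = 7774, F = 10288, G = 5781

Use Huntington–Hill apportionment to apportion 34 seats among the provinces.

With divisor 1276: modified quotas A 4.417, B 0.776, C 4.652, D 4.697, E 6.092, F 8.063, G 4.531.
Geometric-mean thresholds: A √(4·5)=4.472, B (min 1), C √(4·5)=4.472, D √(4·5)=4.472, E √(6·7)=6.481, F √(8·9)=8.485, G √(4·5)=4.472.
Each quota rounded against its threshold gives A 4, B 1, C 5, D 5, E 6, F 8, G 5 (total 34).

A=4; B=1; C=5; D=5; E=6; F=8; G=5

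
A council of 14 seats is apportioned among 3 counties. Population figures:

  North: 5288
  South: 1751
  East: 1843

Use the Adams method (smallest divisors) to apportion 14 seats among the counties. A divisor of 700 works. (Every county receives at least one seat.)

With modified divisor 700: modified quotas North 7.554, South 2.501, East 2.633.
Rounding up: North 8, South 3, East 3 (total 14).

North=8; South=3; East=3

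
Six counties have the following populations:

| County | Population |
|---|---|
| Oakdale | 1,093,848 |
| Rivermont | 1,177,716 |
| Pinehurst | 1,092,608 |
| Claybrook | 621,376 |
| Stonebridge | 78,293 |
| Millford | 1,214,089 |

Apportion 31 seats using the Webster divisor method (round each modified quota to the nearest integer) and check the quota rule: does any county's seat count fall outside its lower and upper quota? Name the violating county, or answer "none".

none

Standard quotas: Oakdale 6.425, Rivermont 6.917, Pinehurst 6.417, Claybrook 3.650, Stonebridge 0.460, Millford 7.131.
Webster allocation: Oakdale 7, Rivermont 7, Pinehurst 6, Claybrook 4, Stonebridge 0, Millford 7.
Every allocation lies between the lower and upper quota.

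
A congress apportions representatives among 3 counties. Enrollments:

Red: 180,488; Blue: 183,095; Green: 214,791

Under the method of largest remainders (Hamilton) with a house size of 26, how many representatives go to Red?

8

Standard divisor: 578374 ÷ 26 ≈ 22245.154.
Standard quotas: Red 8.1136, Blue 8.2308, Green 9.6556.
Lower quotas: Red 8, Blue 8, Green 9 (sum 25, leaving 1 seat).
Remainders in descending order: Green 0.6556, Blue 0.2308, Red 0.1136.
The surplus seat goes to Green.
Red receives 8.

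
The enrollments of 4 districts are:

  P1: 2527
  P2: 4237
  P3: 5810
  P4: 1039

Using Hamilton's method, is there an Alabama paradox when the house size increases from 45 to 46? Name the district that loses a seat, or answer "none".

At 45 seats: P1 8, P2 14, P3 19, P4 4.
At 46 seats: P1 9, P2 14, P3 20, P4 3.
P4 drops from 4 to 3.

P4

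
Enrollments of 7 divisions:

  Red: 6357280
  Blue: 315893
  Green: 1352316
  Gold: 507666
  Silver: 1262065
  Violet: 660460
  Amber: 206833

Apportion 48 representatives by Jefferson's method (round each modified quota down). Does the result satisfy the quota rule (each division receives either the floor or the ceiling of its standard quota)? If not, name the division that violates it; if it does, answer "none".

Red

Standard quotas: Red 28.619, Blue 1.422, Green 6.088, Gold 2.285, Silver 5.682, Violet 2.973, Amber 0.931.
Jefferson allocation: Red 30, Blue 1, Green 6, Gold 2, Silver 6, Violet 3, Amber 0.
Red has quota 28.619 (lower 28, upper 29) but receives 30 — outside the quota interval.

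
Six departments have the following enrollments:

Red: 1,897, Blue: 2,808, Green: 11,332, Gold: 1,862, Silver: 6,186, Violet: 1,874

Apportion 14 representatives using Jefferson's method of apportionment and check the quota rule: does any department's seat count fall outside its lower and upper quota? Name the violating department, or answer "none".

none

Standard quotas: Red 1.023, Blue 1.514, Green 6.111, Gold 1.004, Silver 3.336, Violet 1.011.
Jefferson allocation: Red 1, Blue 1, Green 7, Gold 1, Silver 3, Violet 1.
Every allocation lies between the lower and upper quota.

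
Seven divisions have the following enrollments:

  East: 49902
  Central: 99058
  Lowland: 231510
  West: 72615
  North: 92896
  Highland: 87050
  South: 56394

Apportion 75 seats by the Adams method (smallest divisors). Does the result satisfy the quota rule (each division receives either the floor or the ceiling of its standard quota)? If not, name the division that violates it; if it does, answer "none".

Standard quotas: East 5.429, Central 10.776, Lowland 25.185, West 7.900, North 10.106, Highland 9.470, South 6.135.
Adams allocation: East 6, Central 11, Lowland 24, West 8, North 10, Highland 10, South 6.
Lowland has quota 25.185 (lower 25, upper 26) but receives 24 — outside the quota interval.

Lowland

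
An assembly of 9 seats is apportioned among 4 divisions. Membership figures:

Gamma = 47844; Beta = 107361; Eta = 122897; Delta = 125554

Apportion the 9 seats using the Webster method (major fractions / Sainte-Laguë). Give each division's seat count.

Gamma=1, Beta=2, Eta=3, Delta=3

Standard divisor 403656/9 ≈ 44850.667; standard quotas: Gamma 1.067, Beta 2.394, Eta 2.740, Delta 2.799.
Rounding to the nearest integer gives Gamma 1, Beta 2, Eta 3, Delta 3 — total 9, matching the house size, so no adjustment is needed.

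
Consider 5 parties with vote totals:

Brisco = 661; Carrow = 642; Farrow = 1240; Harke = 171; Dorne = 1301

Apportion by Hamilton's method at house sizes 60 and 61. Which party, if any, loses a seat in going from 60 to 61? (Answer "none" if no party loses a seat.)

At 60 seats: Brisco 10, Carrow 10, Farrow 18, Harke 3, Dorne 19.
At 61 seats: Brisco 10, Carrow 10, Farrow 19, Harke 2, Dorne 20.
Harke drops from 3 to 2.

Harke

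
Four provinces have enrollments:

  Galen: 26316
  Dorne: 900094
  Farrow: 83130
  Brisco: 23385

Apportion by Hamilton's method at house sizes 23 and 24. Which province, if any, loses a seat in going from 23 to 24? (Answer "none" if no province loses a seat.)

At 23 seats: Galen 1, Dorne 20, Farrow 2, Brisco 0.
At 24 seats: Galen 1, Dorne 21, Farrow 2, Brisco 0.
No province's allocation decreased.

none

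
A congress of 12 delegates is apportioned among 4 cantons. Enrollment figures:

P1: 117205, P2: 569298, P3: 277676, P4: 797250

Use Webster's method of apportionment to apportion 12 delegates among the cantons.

Standard divisor 1761429/12 ≈ 146785.75; standard quotas: P1 0.798, P2 3.878, P3 1.892, P4 5.431.
Rounding to the nearest integer gives P1 1, P2 4, P3 2, P4 5 — total 12, matching the house size, so no adjustment is needed.

P1 1, P2 4, P3 2, P4 5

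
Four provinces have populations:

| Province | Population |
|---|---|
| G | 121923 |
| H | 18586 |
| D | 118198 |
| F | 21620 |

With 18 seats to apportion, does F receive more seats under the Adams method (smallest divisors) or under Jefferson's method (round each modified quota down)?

Adams

Adams: G 7, H 2, D 7, F 2.
Jefferson: G 8, H 1, D 8, F 1.
F gets 2 under Adams and 1 under Jefferson.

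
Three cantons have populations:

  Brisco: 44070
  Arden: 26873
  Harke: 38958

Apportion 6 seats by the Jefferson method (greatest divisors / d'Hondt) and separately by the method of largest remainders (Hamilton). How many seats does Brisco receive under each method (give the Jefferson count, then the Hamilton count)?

3 and 2

Jefferson: Brisco 3, Arden 1, Harke 2.
Hamilton: Brisco 2, Arden 2, Harke 2.
Brisco gets 3 under Jefferson and 2 under Hamilton.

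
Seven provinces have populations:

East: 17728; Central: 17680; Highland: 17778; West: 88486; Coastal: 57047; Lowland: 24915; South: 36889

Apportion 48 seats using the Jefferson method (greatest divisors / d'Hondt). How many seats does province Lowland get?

Standard divisor 260523/48 ≈ 5427.562; standard quotas: East 3.266, Central 3.257, Highland 3.276, West 16.303, Coastal 10.511, Lowland 4.590, South 6.797.
Rounding down gives 3, 3, 3, 16, 10, 4, 6 = 45 seats, so the divisor must be adjusted.
With modified divisor 5100: modified quotas East 3.476, Central 3.467, Highland 3.486, West 17.350, Coastal 11.186, Lowland 4.885, South 7.233.
Rounding down: East 3, Central 3, Highland 3, West 17, Coastal 11, Lowland 4, South 7 (total 48).
Lowland receives 4.

4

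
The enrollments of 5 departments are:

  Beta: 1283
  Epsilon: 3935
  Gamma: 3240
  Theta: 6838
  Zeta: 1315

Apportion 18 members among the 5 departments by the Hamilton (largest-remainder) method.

Total 16611; standard divisor 16611/18 ≈ 922.833.
Standard quotas: Beta 1.3903, Epsilon 4.2640, Gamma 3.5109, Theta 7.4098, Zeta 1.4250.
Lower quotas: Beta 1, Epsilon 4, Gamma 3, Theta 7, Zeta 1 (sum 16, leaving 2 seats).
Remainders in descending order: Gamma 0.5109, Zeta 0.4250, Theta 0.4098, Beta 0.3903, Epsilon 0.2640.
The surplus seats go to Gamma, Zeta.

Beta 1; Epsilon 4; Gamma 4; Theta 7; Zeta 2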